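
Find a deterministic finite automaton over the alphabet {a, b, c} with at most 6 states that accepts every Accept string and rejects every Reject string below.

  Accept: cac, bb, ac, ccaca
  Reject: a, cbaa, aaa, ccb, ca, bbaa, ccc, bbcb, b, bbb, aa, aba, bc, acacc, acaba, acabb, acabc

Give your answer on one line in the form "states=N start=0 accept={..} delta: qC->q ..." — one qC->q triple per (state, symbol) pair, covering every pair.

State merging on the prefix tree: take the shortest (then alphabetical) example prefix whose next move is undefined and point that move at state 0, else 1, else 2, ...; a target is out if some Accept/Reject pair would then sit in one state with the same input left (inseparable). If every existing state is out, open a new one.
a: 0a undefined. 0a->0: ok.
b: 0b undefined. 0b->0: no, bb/a meet in 0. Open state 1: 0b->1.
c: 0c undefined. 0c->0: no, cac/a meet in 0. 0c->1: no, ac/b meet in 1. Open state 2: 0c->2.
bb: 1b undefined. 1b->0: no, bb/a meet in 0. 1b->1: no, bb/b meet in 1. 1b->2: ok.
bc: 1c undefined. 1c->0: ok.
ca: 2a undefined. 2a->0: no, cac/acabb meet in 2. 2a->1: no, cac/a meet in 0. 2a->2: no, bb/ca meet in 2. Open state 3: 2a->3.
cb: 2b undefined. 2b->0: ok.
cc: 2c undefined. 2c->0: no, bb/ccc meet in 2. 2c->1: no, bb/ccb meet in 2. 2c->2: no, bb/ccc meet in 2. 2c->3: no, cac/ccc meet in 3 with "c" left. Open state 4: 2c->4.
aba: 1a undefined. 1a->0: ok.
cac: 3c undefined. 3c->0: no, cac/a meet in 0. 3c->1: no, cac/b meet in 1. 3c->2: ok.
cca: 4a undefined. 4a->0: no, ccaca/ca meet in 3. 4a->1: no, ccaca/a meet in 0. 4a->2: ok.
ccb: 4b undefined. 4b->0: ok.
ccc: 4c undefined. 4c->0: ok.
acab: 3b undefined. 3b->0: no, cac/acabc meet in 2. 3b->1: no, cac/acabb meet in 2. 3b->2: ok.
bbaa: 3a undefined. 3a->0: ok.
All examples now run through 5 states with every (state, symbol) defined. Accept strings end in {2}, Reject strings end in {0,1,3,4}; accept={2}.

states=5 start=0 accept={2} delta: 0a->0 0b->1 0c->2 1a->0 1b->2 1c->0 2a->3 2b->0 2c->4 3a->0 3b->2 3c->2 4a->2 4b->0 4c->0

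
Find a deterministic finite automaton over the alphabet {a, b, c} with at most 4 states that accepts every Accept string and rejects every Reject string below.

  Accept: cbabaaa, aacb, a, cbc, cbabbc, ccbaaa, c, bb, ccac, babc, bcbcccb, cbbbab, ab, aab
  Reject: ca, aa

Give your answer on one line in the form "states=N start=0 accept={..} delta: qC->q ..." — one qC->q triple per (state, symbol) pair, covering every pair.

states=3 start=0 accept={0,1} delta: 0a->1 0b->0 0c->1 1a->2 1b->0 1c->0 2a->0 2b->0 2c->0

State merging on the prefix tree: take the shortest (then alphabetical) example prefix whose next move is undefined and point that move at state 0, else 1, else 2, ...; a target is out if some Accept/Reject pair would then sit in one state with the same input left (inseparable). If every existing state is out, open a new one.
a: 0a undefined. 0a->0: no, a/aa meet in 0. Open state 1: 0a->1.
b: 0b undefined. 0b->0: ok.
c: 0c undefined. 0c->0: no, a/ca meet in 1. 0c->1: ok.
aa: 1a undefined. 1a->0: no, bb/ca meet in 0. 1a->1: no, a/ca meet in 1. Open state 2: 1a->2.
ab: 1b undefined. 1b->0: ok.
cc: 1c undefined. 1c->0: ok.
aab: 2b undefined. 2b->0: ok.
aac: 2c undefined. 2c->0: ok.
ccbaaa: 2a undefined. 2a->0: ok.
All examples now run through 3 states with every (state, symbol) defined. Accept strings end in {0,1}, Reject strings end in {2}; accept={0,1}.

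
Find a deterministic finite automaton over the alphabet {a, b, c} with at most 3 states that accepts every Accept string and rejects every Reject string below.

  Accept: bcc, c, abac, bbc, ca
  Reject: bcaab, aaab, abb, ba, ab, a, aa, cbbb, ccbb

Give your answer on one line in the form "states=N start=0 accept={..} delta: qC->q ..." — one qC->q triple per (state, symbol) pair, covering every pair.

states=2 start=0 accept={1} delta: 0a->0 0b->0 0c->1 1a->1 1b->0 1c->1

Grow the machine one transition at a time. Run the examples from 0; the earliest place one falls off (shortest prefix, ties alphabetical) gets sent to the lowest-numbered state that keeps every Accept/Reject pair distinguishable — a pair clashes when both reach the same state with identical unread suffix — and to a fresh state only if none does.
a: 0a undefined. 0a->0: ok.
b: 0b undefined. 0b->0: ok.
c: 0c undefined. 0c->0: no, bcc/bcaab meet in 0. Open state 1: 0c->1.
ca: 1a undefined. 1a->0: no, ca/bcaab meet in 0. 1a->1: ok.
cb: 1b undefined. 1b->0: ok.
cc: 1c undefined. 1c->0: no, bcc/bcaab meet in 0. 1c->1: ok.
All examples now run through 2 states with every (state, symbol) defined. Accept strings end in {1}, Reject strings end in {0}; accept={1}.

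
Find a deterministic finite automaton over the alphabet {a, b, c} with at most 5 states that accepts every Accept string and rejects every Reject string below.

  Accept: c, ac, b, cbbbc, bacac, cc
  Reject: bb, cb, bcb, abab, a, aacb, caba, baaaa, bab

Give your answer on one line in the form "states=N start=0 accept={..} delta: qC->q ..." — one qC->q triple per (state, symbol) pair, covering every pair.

Fold the examples into a partial DFA from state 0: repeatedly fix the first undefined (state, symbol) met by the shortest-then-alphabetical prefix, trying targets in increasing order and rejecting any under which an Accept and a Reject string meet in one state with the same remainder; add a state when all current targets are rejected. Accepting states are where Accept strings end.
a: 0a undefined. 0a->0: ok.
b: 0b undefined. 0b->0: no, b/bb meet in 0. Open state 1: 0b->1.
c: 0c undefined. 0c->0: no, c/a meet in 0. 0c->1: ok.
ba: 1a undefined. 1a->0: no, c/abab meet in 1. 1a->1: no, c/baaaa meet in 1. Open state 2: 1a->2.
bb: 1b undefined. 1b->0: ok.
bc: 1c undefined. 1c->0: no, c/bcb meet in 1. 1c->1: ok.
baa: 2a undefined. 2a->0: ok.
bab: 2b undefined. 2b->0: ok.
bac: 2c undefined. 2c->0: ok.
All examples now run through 3 states with every (state, symbol) defined. Accept strings end in {1}, Reject strings end in {0}; accept={1}.

states=3 start=0 accept={1} delta: 0a->0 0b->1 0c->1 1a->2 1b->0 1c->1 2a->0 2b->0 2c->0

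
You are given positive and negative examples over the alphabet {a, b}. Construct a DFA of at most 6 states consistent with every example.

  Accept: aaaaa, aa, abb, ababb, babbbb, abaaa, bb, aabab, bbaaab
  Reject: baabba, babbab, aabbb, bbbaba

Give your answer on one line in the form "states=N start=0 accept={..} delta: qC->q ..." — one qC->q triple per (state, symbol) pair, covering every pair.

states=5 start=0 accept={0,1,2} delta: 0a->0 0b->1 1a->0 1b->2 2a->3 2b->4 3a->0 3b->3 4a->1 4b->0

Grow the machine one transition at a time. Run the examples from 0; the earliest place one falls off (shortest prefix, ties alphabetical) gets sent to the lowest-numbered state that keeps every Accept/Reject pair distinguishable — a pair clashes when both reach the same state with identical unread suffix — and to a fresh state only if none does.
a: 0a undefined. 0a->0: ok.
b: 0b undefined. 0b->0: no, aaaaa/baabba meet in 0. Open state 1: 0b->1.
ba: 1a undefined. 1a->0: ok.
bb: 1b undefined. 1b->0: no, aaaaa/baabba meet in 0. 1b->1: no, aaaaa/baabba meet in 0. Open state 2: 1b->2.
bba: 2a undefined. 2a->0: no, aaaaa/baabba meet in 0. 2a->1: no, abb/babbab meet in 2. 2a->2: no, abb/baabba meet in 2. Open state 3: 2a->3.
bbb: 2b undefined. 2b->0: no, aaaaa/aabbb meet in 0. 2b->1: no, aaaaa/bbbaba meet in 0. 2b->2: no, abb/aabbb meet in 2. 2b->3: no, babbbb/babbab meet in 3 with "b" left. Open state 4: 2b->4.
bbaa: 3a undefined. 3a->0: ok.
bbba: 4a undefined. 4a->0: no, aaaaa/bbbaba meet in 0. 4a->1: ok.
babbab: 3b undefined. 3b->0: no, aaaaa/babbab meet in 0. 3b->1: no, aabab/babbab meet in 1. 3b->2: no, abb/babbab meet in 2. 3b->3: ok.
babbbb: 4b undefined. 4b->0: ok.
All examples now run through 5 states with every (state, symbol) defined. Accept strings end in {0,1,2}, Reject strings end in {3,4}; accept={0,1,2}.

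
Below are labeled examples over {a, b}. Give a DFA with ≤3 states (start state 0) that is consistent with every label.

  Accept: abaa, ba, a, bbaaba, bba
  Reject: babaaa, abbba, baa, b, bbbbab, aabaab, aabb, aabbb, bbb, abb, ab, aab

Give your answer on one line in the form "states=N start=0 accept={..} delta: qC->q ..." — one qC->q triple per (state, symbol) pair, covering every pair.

Fold the examples into a partial DFA from state 0: repeatedly fix the first undefined (state, symbol) met by the shortest-then-alphabetical prefix, trying targets in increasing order and rejecting any under which an Accept and a Reject string meet in one state with the same remainder; add a state when all current targets are rejected. Accepting states are where Accept strings end.
a: 0a undefined. 0a->0: no, abaa/baa meet in 0 with "baa" left. Open state 1: 0a->1.
b: 0b undefined. 0b->0: ok.
aa: 1a undefined. 1a->0: ok.
ab: 1b undefined. 1b->0: no, abaa/baa meet in 0. 1b->1: no, abaa/bbbbab meet in 1. Open state 2: 1b->2.
aba: 2a undefined. 2a->0: ok.
abb: 2b undefined. 2b->0: no, abaa/abbba meet in 1. 2b->1: no, abaa/abb meet in 1. 2b->2: ok.
All examples now run through 3 states with every (state, symbol) defined. Accept strings end in {1}, Reject strings end in {0,2}; accept={1}.

states=3 start=0 accept={1} delta: 0a->1 0b->0 1a->0 1b->2 2a->0 2b->2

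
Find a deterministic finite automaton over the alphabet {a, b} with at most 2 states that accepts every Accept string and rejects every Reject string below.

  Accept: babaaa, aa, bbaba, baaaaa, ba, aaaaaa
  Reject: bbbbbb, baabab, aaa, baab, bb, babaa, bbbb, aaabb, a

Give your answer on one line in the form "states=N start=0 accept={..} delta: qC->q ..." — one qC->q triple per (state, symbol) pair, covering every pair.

Fold the examples into a partial DFA from state 0: repeatedly fix the first undefined (state, symbol) met by the shortest-then-alphabetical prefix, trying targets in increasing order and rejecting any under which an Accept and a Reject string meet in one state with the same remainder; add a state when all current targets are rejected. Accepting states are where Accept strings end.
a: 0a undefined. 0a->0: no, aa/aaa meet in 0. Open state 1: 0a->1.
b: 0b undefined. 0b->0: no, ba/a meet in 1. 0b->1: ok.
aa: 1a undefined. 1a->0: ok.
bb: 1b undefined. 1b->0: no, babaaa/bbbbbb meet in 0. 1b->1: ok.
All examples now run through 2 states with every (state, symbol) defined. Accept strings end in {0}, Reject strings end in {1}; accept={0}.

states=2 start=0 accept={0} delta: 0a->1 0b->1 1a->0 1b->1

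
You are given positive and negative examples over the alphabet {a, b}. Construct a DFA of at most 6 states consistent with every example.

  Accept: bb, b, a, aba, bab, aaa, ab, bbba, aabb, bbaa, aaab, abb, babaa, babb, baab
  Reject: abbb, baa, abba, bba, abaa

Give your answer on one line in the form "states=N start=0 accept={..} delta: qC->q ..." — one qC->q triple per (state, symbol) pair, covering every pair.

states=5 start=0 accept={0,1,2,3} delta: 0a->0 0b->1 1a->2 1b->3 2a->4 2b->0 3a->4 3b->4 4a->0 4b->0

Fold the examples into a partial DFA from state 0: repeatedly fix the first undefined (state, symbol) met by the shortest-then-alphabetical prefix, trying targets in increasing order and rejecting any under which an Accept and a Reject string meet in one state with the same remainder; add a state when all current targets are rejected. Accepting states are where Accept strings end.
a: 0a undefined. 0a->0: ok.
b: 0b undefined. 0b->0: no, bb/abbb meet in 0. Open state 1: 0b->1.
ba: 1a undefined. 1a->0: no, a/baa meet in 0. 1a->1: no, b/baa meet in 1. Open state 2: 1a->2.
bb: 1b undefined. 1b->0: no, bb/abba meet in 0. 1b->1: no, bb/abbb meet in 1. 1b->2: no, bab/abbb meet in 2 with "b" left. Open state 3: 1b->3.
baa: 2a undefined. 2a->0: no, a/baa meet in 0. 2a->1: no, b/baa meet in 1. 2a->2: no, aba/baa meet in 2. 2a->3: no, bb/baa meet in 3. Open state 4: 2a->4.
bab: 2b undefined. 2b->0: ok.
bba: 3a undefined. 3a->0: no, a/abba meet in 0. 3a->1: no, b/abba meet in 1. 3a->2: no, aba/abba meet in 2. 3a->3: no, bb/abba meet in 3. 3a->4: ok.
bbb: 3b undefined. 3b->0: no, a/abbb meet in 0. 3b->1: no, b/abbb meet in 1. 3b->2: no, aba/abbb meet in 2. 3b->3: no, bb/abbb meet in 3. 3b->4: ok.
baab: 4b undefined. 4b->0: ok.
bbaa: 4a undefined. 4a->0: ok.
All examples now run through 5 states with every (state, symbol) defined. Accept strings end in {0,1,2,3}, Reject strings end in {4}; accept={0,1,2,3}.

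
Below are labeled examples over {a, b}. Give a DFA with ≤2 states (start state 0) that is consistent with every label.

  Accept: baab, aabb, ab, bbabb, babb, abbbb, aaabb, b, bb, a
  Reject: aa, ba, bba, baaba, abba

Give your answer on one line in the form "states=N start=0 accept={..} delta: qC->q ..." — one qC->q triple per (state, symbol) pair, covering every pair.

states=2 start=0 accept={1} delta: 0a->1 0b->1 1a->0 1b->1

Fold the examples into a partial DFA from state 0: repeatedly fix the first undefined (state, symbol) met by the shortest-then-alphabetical prefix, trying targets in increasing order and rejecting any under which an Accept and a Reject string meet in one state with the same remainder; add a state when all current targets are rejected. Accepting states are where Accept strings end.
a: 0a undefined. 0a->0: no, a/aa meet in 0. Open state 1: 0a->1.
b: 0b undefined. 0b->0: no, a/ba meet in 1. 0b->1: ok.
aa: 1a undefined. 1a->0: ok.
ab: 1b undefined. 1b->0: no, baab/aa meet in 0. 1b->1: ok.
All examples now run through 2 states with every (state, symbol) defined. Accept strings end in {1}, Reject strings end in {0}; accept={1}.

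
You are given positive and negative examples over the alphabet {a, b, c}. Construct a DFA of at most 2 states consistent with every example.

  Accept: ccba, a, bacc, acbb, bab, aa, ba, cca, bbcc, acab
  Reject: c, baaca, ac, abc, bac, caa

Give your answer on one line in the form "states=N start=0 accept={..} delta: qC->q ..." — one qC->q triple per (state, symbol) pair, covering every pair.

Grow the machine one transition at a time. Run the examples from 0; the earliest place one falls off (shortest prefix, ties alphabetical) gets sent to the lowest-numbered state that keeps every Accept/Reject pair distinguishable — a pair clashes when both reach the same state with identical unread suffix — and to a fresh state only if none does.
a: 0a undefined. 0a->0: ok.
b: 0b undefined. 0b->0: ok.
c: 0c undefined. 0c->0: no, ccba/c meet in 0. Open state 1: 0c->1.
ca: 1a undefined. 1a->0: no, a/baaca meet in 0. 1a->1: ok.
cc: 1c undefined. 1c->0: ok.
acb: 1b undefined. 1b->0: ok.
All examples now run through 2 states with every (state, symbol) defined. Accept strings end in {0}, Reject strings end in {1}; accept={0}.

states=2 start=0 accept={0} delta: 0a->0 0b->0 0c->1 1a->1 1b->0 1c->0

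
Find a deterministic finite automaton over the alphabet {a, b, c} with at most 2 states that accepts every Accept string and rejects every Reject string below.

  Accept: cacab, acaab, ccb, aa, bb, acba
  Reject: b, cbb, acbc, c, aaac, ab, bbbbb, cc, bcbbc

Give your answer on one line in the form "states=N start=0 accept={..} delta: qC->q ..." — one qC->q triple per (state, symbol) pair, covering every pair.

states=2 start=0 accept={0} delta: 0a->0 0b->1 0c->1 1a->1 1b->0 1c->1

Grow the machine one transition at a time. Run the examples from 0; the earliest place one falls off (shortest prefix, ties alphabetical) gets sent to the lowest-numbered state that keeps every Accept/Reject pair distinguishable — a pair clashes when both reach the same state with identical unread suffix — and to a fresh state only if none does.
a: 0a undefined. 0a->0: ok.
b: 0b undefined. 0b->0: no, aa/b meet in 0. Open state 1: 0b->1.
c: 0c undefined. 0c->0: no, cacab/b meet in 1. 0c->1: ok.
bb: 1b undefined. 1b->0: ok.
bc: 1c undefined. 1c->0: no, ccb/b meet in 1. 1c->1: ok.
ca: 1a undefined. 1a->0: no, cacab/b meet in 1. 1a->1: ok.
All examples now run through 2 states with every (state, symbol) defined. Accept strings end in {0}, Reject strings end in {1}; accept={0}.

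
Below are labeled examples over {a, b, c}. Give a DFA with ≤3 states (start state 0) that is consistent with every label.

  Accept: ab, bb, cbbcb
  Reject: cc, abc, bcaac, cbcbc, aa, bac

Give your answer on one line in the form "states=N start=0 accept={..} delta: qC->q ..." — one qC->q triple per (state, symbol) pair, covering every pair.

State merging on the prefix tree: take the shortest (then alphabetical) example prefix whose next move is undefined and point that move at state 0, else 1, else 2, ...; a target is out if some Accept/Reject pair would then sit in one state with the same input left (inseparable). If every existing state is out, open a new one.
a: 0a undefined. 0a->0: ok.
b: 0b undefined. 0b->0: no, ab/aa meet in 0. Open state 1: 0b->1.
c: 0c undefined. 0c->0: ok.
ba: 1a undefined. 1a->0: ok.
bb: 1b undefined. 1b->0: no, bb/cc meet in 0. 1b->1: ok.
bc: 1c undefined. 1c->0: ok.
All examples now run through 2 states with every (state, symbol) defined. Accept strings end in {1}, Reject strings end in {0}; accept={1}.

states=2 start=0 accept={1} delta: 0a->0 0b->1 0c->0 1a->0 1b->1 1c->0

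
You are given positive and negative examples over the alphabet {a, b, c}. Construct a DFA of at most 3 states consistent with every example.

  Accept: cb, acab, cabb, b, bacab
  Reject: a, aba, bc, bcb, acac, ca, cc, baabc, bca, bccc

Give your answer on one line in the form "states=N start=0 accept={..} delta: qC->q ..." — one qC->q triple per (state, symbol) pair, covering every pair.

states=3 start=0 accept={1} delta: 0a->0 0b->1 0c->0 1a->0 1b->1 1c->2 2a->0 2b->0 2c->0

Fold the examples into a partial DFA from state 0: repeatedly fix the first undefined (state, symbol) met by the shortest-then-alphabetical prefix, trying targets in increasing order and rejecting any under which an Accept and a Reject string meet in one state with the same remainder; add a state when all current targets are rejected. Accepting states are where Accept strings end.
a: 0a undefined. 0a->0: ok.
b: 0b undefined. 0b->0: no, cb/bcb meet in 0 with "cb" left. Open state 1: 0b->1.
c: 0c undefined. 0c->0: ok.
ba: 1a undefined. 1a->0: ok.
bc: 1c undefined. 1c->0: no, cb/bcb meet in 1. 1c->1: no, cb/bc meet in 1. Open state 2: 1c->2.
bca: 2a undefined. 2a->0: ok.
bcb: 2b undefined. 2b->0: ok.
bcc: 2c undefined. 2c->0: ok.
cabb: 1b undefined. 1b->0: no, cabb/a meet in 0. 1b->1: ok.
All examples now run through 3 states with every (state, symbol) defined. Accept strings end in {1}, Reject strings end in {0,2}; accept={1}.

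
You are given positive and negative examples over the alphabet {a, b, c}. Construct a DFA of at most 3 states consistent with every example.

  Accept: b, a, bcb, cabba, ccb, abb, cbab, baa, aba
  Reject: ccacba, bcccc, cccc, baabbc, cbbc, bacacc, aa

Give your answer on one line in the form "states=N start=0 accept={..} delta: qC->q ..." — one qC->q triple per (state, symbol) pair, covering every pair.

states=3 start=0 accept={1,2} delta: 0a->1 0b->1 0c->0 1a->0 1b->2 1c->0 2a->1 2b->2 2c->0

State merging on the prefix tree: take the shortest (then alphabetical) example prefix whose next move is undefined and point that move at state 0, else 1, else 2, ...; a target is out if some Accept/Reject pair would then sit in one state with the same input left (inseparable). If every existing state is out, open a new one.
a: 0a undefined. 0a->0: no, a/aa meet in 0. Open state 1: 0a->1.
b: 0b undefined. 0b->0: no, baa/aa meet in 1 with "a" left. 0b->1: ok.
c: 0c undefined. 0c->0: ok.
aa: 1a undefined. 1a->0: ok.
ab: 1b undefined. 1b->0: no, cabba/cccc meet in 0. 1b->1: no, cabba/cccc meet in 0. Open state 2: 1b->2.
bc: 1c undefined. 1c->0: ok.
aba: 2a undefined. 2a->0: no, aba/ccacba meet in 0. 2a->1: ok.
abb: 2b undefined. 2b->0: no, abb/ccacba meet in 0. 2b->1: no, cabba/ccacba meet in 0. 2b->2: ok.
cbbc: 2c undefined. 2c->0: ok.
All examples now run through 3 states with every (state, symbol) defined. Accept strings end in {1,2}, Reject strings end in {0}; accept={1,2}.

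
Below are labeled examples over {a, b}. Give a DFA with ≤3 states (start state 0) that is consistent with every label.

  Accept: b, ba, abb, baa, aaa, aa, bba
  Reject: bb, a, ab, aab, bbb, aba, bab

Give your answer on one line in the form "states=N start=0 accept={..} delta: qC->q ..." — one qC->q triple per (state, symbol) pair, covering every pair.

Grow the machine one transition at a time. Run the examples from 0; the earliest place one falls off (shortest prefix, ties alphabetical) gets sent to the lowest-numbered state that keeps every Accept/Reject pair distinguishable — a pair clashes when both reach the same state with identical unread suffix — and to a fresh state only if none does.
a: 0a undefined. 0a->0: no, b/ab meet in 0 with "b" left. Open state 1: 0a->1.
b: 0b undefined. 0b->0: no, b/bb meet in 0. 0b->1: no, b/a meet in 1. Open state 2: 0b->2.
aa: 1a undefined. 1a->0: no, b/aab meet in 2. 1a->1: no, aaa/a meet in 1. 1a->2: ok.
ab: 1b undefined. 1b->0: ok.
ba: 2a undefined. 2a->0: no, b/bab meet in 2. 2a->1: no, ba/a meet in 1. 2a->2: ok.
bb: 2b undefined. 2b->0: no, b/bbb meet in 2. 2b->1: ok.
All examples now run through 3 states with every (state, symbol) defined. Accept strings end in {2}, Reject strings end in {0,1}; accept={2}.

states=3 start=0 accept={2} delta: 0a->1 0b->2 1a->2 1b->0 2a->2 2b->1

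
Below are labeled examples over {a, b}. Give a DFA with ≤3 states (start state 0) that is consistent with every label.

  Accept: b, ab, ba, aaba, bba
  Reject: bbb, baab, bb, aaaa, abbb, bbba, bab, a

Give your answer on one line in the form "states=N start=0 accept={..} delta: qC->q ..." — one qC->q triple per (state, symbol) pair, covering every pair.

states=3 start=0 accept={1} delta: 0a->0 0b->1 1a->1 1b->2 2a->1 2b->0

State merging on the prefix tree: take the shortest (then alphabetical) example prefix whose next move is undefined and point that move at state 0, else 1, else 2, ...; a target is out if some Accept/Reject pair would then sit in one state with the same input left (inseparable). If every existing state is out, open a new one.
a: 0a undefined. 0a->0: ok.
b: 0b undefined. 0b->0: no, b/bbb meet in 0. Open state 1: 0b->1.
ba: 1a undefined. 1a->0: no, b/baab meet in 1. 1a->1: ok.
bb: 1b undefined. 1b->0: no, b/bbb meet in 1. 1b->1: no, b/bbb meet in 1. Open state 2: 1b->2.
bba: 2a undefined. 2a->0: no, bba/aaaa meet in 0. 2a->1: ok.
bbb: 2b undefined. 2b->0: ok.
All examples now run through 3 states with every (state, symbol) defined. Accept strings end in {1}, Reject strings end in {0,2}; accept={1}.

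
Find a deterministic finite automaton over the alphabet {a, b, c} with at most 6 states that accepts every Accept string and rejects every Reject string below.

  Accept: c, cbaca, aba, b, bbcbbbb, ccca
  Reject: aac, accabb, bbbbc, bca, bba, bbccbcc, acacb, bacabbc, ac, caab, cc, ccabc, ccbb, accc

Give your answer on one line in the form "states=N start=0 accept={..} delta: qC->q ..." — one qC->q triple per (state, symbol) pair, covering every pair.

Fold the examples into a partial DFA from state 0: repeatedly fix the first undefined (state, symbol) met by the shortest-then-alphabetical prefix, trying targets in increasing order and rejecting any under which an Accept and a Reject string meet in one state with the same remainder; add a state when all current targets are rejected. Accepting states are where Accept strings end.
a: 0a undefined. 0a->0: no, c/aac meet in 0 with "c" left. Open state 1: 0a->1.
b: 0b undefined. 0b->0: no, c/bbbbc meet in 0 with "c" left. 0b->1: no, aba/bba meet in 1 with "ba" left. Open state 2: 0b->2.
c: 0c undefined. 0c->0: no, c/cc meet in 0. 0c->1: ok.
aa: 1a undefined. 1a->0: no, c/aac meet in 1. 1a->1: ok.
ab: 1b undefined. 1b->0: ok.
ac: 1c undefined. 1c->0: no, c/ccabc meet in 1. 1c->1: no, c/aac meet in 1. 1c->2: no, b/aac meet in 2. Open state 3: 1c->3.
ba: 2a undefined. 2a->0: ok.
bb: 2b undefined. 2b->0: no, c/bbbbc meet in 1. 2b->1: no, c/bba meet in 1. 2b->2: ok.
bc: 2c undefined. 2c->0: no, c/bca meet in 1. 2c->1: no, c/bbbbc meet in 1. 2c->2: no, b/bbbbc meet in 2. 2c->3: no, cbaca/bca meet in 3 with "a" left. Open state 4: 2c->4.
aca: 3a undefined. 3a->0: no, cbaca/bba meet in 0. 3a->1: no, c/ccabc meet in 1. 3a->2: ok.
acc: 3c undefined. 3c->0: no, c/accc meet in 1. 3c->1: no, cbaca/accabb meet in 2. 3c->2: no, cbaca/accabb meet in 2. 3c->3: no, cbaca/accabb meet in 2. 3c->4: no, ccca/bca meet in 4 with "a" left. Open state 5: 3c->5.
bca: 4a undefined. 4a->0: ok.
ccb: 3b undefined. 3b->0: no, cbaca/ccbb meet in 2. 3b->1: ok.
acca: 5a undefined. 5a->0: no, cbaca/accabb meet in 2. 5a->1: no, cbaca/accabb meet in 2. 5a->2: no, cbaca/accabb meet in 2. 5a->3: no, ccca/aac meet in 3. 5a->4: no, ccca/bbbbc meet in 4. 5a->5: ok.
accc: 5c undefined. 5c->0: ok.
bbcb: 4b undefined. 4b->0: ok.
bbcc: 4c undefined. 4c->0: ok.
accab: 5b undefined. 5b->0: no, cbaca/accabb meet in 2. 5b->1: ok.
All examples now run through 6 states with every (state, symbol) defined. Accept strings end in {1,2,5}, Reject strings end in {0,3,4}; accept={1,2,5}.

states=6 start=0 accept={1,2,5} delta: 0a->1 0b->2 0c->1 1a->1 1b->0 1c->3 2a->0 2b->2 2c->4 3a->2 3b->1 3c->5 4a->0 4b->0 4c->0 5a->5 5b->1 5c->0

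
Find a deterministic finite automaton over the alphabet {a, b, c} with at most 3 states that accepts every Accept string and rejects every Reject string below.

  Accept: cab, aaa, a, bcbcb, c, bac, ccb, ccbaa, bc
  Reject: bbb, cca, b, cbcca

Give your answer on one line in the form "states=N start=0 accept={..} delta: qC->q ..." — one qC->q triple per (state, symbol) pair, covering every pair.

states=3 start=0 accept={0,2} delta: 0a->0 0b->1 0c->2 1a->0 1b->0 1c->2 2a->1 2b->0 2c->2

Fold the examples into a partial DFA from state 0: repeatedly fix the first undefined (state, symbol) met by the shortest-then-alphabetical prefix, trying targets in increasing order and rejecting any under which an Accept and a Reject string meet in one state with the same remainder; add a state when all current targets are rejected. Accepting states are where Accept strings end.
a: 0a undefined. 0a->0: ok.
b: 0b undefined. 0b->0: no, aaa/bbb meet in 0. Open state 1: 0b->1.
c: 0c undefined. 0c->0: no, cab/b meet in 1. 0c->1: no, c/b meet in 1. Open state 2: 0c->2.
ba: 1a undefined. 1a->0: ok.
bb: 1b undefined. 1b->0: ok.
bc: 1c undefined. 1c->0: no, bcbcb/bbb meet in 1. 1c->1: no, bc/bbb meet in 1. 1c->2: ok.
ca: 2a undefined. 2a->0: no, cab/bbb meet in 1. 2a->1: ok.
cb: 2b undefined. 2b->0: ok.
cc: 2c undefined. 2c->0: no, cab/cca meet in 0. 2c->1: no, cab/cca meet in 0. 2c->2: ok.
All examples now run through 3 states with every (state, symbol) defined. Accept strings end in {0,2}, Reject strings end in {1}; accept={0,2}.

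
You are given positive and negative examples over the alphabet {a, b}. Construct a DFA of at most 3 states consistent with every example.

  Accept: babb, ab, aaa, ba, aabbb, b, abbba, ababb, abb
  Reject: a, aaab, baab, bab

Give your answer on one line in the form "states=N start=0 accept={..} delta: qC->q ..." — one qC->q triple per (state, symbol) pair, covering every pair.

State merging on the prefix tree: take the shortest (then alphabetical) example prefix whose next move is undefined and point that move at state 0, else 1, else 2, ...; a target is out if some Accept/Reject pair would then sit in one state with the same input left (inseparable). If every existing state is out, open a new one.
a: 0a undefined. 0a->0: no, ab/aaab meet in 0 with "b" left. Open state 1: 0a->1.
b: 0b undefined. 0b->0: no, ab/bab meet in 1 with "b" left. 0b->1: no, b/a meet in 1. Open state 2: 0b->2.
aa: 1a undefined. 1a->0: no, ab/aaab meet in 1 with "b" left. 1a->1: no, ab/aaab meet in 1 with "b" left. 1a->2: ok.
ab: 1b undefined. 1b->0: ok.
ba: 2a undefined. 2a->0: no, ab/baab meet in 0. 2a->1: no, ab/aaab meet in 0. 2a->2: ok.
aab: 2b undefined. 2b->0: no, ab/aaab meet in 0. 2b->1: ok.
All examples now run through 3 states with every (state, symbol) defined. Accept strings end in {0,2}, Reject strings end in {1}; accept={0,2}.

states=3 start=0 accept={0,2} delta: 0a->1 0b->2 1a->2 1b->0 2a->2 2b->1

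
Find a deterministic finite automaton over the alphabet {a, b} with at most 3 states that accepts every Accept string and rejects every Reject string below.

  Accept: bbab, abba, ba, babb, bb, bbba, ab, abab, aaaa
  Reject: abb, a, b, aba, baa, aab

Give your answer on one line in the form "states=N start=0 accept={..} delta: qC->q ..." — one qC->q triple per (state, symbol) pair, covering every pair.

State merging on the prefix tree: take the shortest (then alphabetical) example prefix whose next move is undefined and point that move at state 0, else 1, else 2, ...; a target is out if some Accept/Reject pair would then sit in one state with the same input left (inseparable). If every existing state is out, open a new one.
a: 0a undefined. 0a->0: no, ba/aba meet in 0 with "ba" left. Open state 1: 0a->1.
b: 0b undefined. 0b->0: no, ba/a meet in 1. 0b->1: ok.
aa: 1a undefined. 1a->0: ok.
ab: 1b undefined. 1b->0: ok.
All examples now run through 2 states with every (state, symbol) defined. Accept strings end in {0}, Reject strings end in {1}; accept={0}.

states=2 start=0 accept={0} delta: 0a->1 0b->1 1a->0 1b->0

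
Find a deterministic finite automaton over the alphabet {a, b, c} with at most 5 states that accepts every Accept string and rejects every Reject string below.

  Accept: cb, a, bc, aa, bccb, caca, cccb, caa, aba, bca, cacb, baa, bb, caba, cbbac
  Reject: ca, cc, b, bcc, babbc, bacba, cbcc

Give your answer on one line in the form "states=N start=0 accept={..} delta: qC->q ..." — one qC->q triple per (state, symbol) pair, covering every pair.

State merging on the prefix tree: take the shortest (then alphabetical) example prefix whose next move is undefined and point that move at state 0, else 1, else 2, ...; a target is out if some Accept/Reject pair would then sit in one state with the same input left (inseparable). If every existing state is out, open a new one.
a: 0a undefined. 0a->0: ok.
b: 0b undefined. 0b->0: no, a/b meet in 0. Open state 1: 0b->1.
c: 0c undefined. 0c->0: no, cb/b meet in 1. 0c->1: no, bc/cc meet in 1 with "c" left. Open state 2: 0c->2.
ba: 1a undefined. 1a->0: ok.
bb: 1b undefined. 1b->0: ok.
bc: 1c undefined. 1c->0: ok.
ca: 2a undefined. 2a->0: no, a/ca meet in 0. 2a->1: no, cacb/ca meet in 1. 2a->2: no, caa/ca meet in 2. Open state 3: 2a->3.
cb: 2b undefined. 2b->0: no, cb/bacba meet in 0. 2b->1: no, cb/b meet in 1. 2b->2: no, cb/bcc meet in 2. 2b->3: no, cb/ca meet in 3. Open state 4: 2b->4.
cc: 2c undefined. 2c->0: no, a/cc meet in 0. 2c->1: no, cccb/cc meet in 1. 2c->2: ok.
caa: 3a undefined. 3a->0: ok.
cab: 3b undefined. 3b->0: ok.
cac: 3c undefined. 3c->0: no, cacb/b meet in 1. 3c->1: ok.
cbb: 4b undefined. 4b->0: no, cbbac/cc meet in 2. 4b->1: no, cbbac/cc meet in 2. 4b->2: no, cbbac/b meet in 1. 4b->3: no, cbbac/cc meet in 2. 4b->4: ok.
cbc: 4c undefined. 4c->0: ok.
cbba: 4a undefined. 4a->0: no, a/bacba meet in 0. 4a->1: ok.
All examples now run through 5 states with every (state, symbol) defined. Accept strings end in {0,4}, Reject strings end in {1,2,3}; accept={0,4}.

states=5 start=0 accept={0,4} delta: 0a->0 0b->1 0c->2 1a->0 1b->0 1c->0 2a->3 2b->4 2c->2 3a->0 3b->0 3c->1 4a->1 4b->4 4c->0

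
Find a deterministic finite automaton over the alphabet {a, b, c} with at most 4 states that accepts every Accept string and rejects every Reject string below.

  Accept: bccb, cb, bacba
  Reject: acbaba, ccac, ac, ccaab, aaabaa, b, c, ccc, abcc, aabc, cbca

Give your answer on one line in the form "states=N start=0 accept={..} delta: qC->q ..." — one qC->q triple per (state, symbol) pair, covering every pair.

Fold the examples into a partial DFA from state 0: repeatedly fix the first undefined (state, symbol) met by the shortest-then-alphabetical prefix, trying targets in increasing order and rejecting any under which an Accept and a Reject string meet in one state with the same remainder; add a state when all current targets are rejected. Accepting states are where Accept strings end.
a: 0a undefined. 0a->0: ok.
b: 0b undefined. 0b->0: ok.
c: 0c undefined. 0c->0: no, bccb/acbaba meet in 0. Open state 1: 0c->1.
cb: 1b undefined. 1b->0: no, cb/acbaba meet in 0. 1b->1: no, cb/ac meet in 1. Open state 2: 1b->2.
cc: 1c undefined. 1c->0: no, bccb/ccaab meet in 0. 1c->1: ok.
cbc: 2c undefined. 2c->0: ok.
cca: 1a undefined. 1a->0: ok.
acba: 2a undefined. 2a->0: no, bacba/acbaba meet in 0. 2a->1: no, bacba/acbaba meet in 1. 2a->2: ok.
acbab: 2b undefined. 2b->0: ok.
All examples now run through 3 states with every (state, symbol) defined. Accept strings end in {2}, Reject strings end in {0,1}; accept={2}.

states=3 start=0 accept={2} delta: 0a->0 0b->0 0c->1 1a->0 1b->2 1c->1 2a->2 2b->0 2c->0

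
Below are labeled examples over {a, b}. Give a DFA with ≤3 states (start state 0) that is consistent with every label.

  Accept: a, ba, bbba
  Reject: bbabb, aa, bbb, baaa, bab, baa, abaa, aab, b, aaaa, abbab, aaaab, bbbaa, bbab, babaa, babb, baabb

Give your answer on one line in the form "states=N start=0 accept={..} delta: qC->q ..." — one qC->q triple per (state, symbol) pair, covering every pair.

State merging on the prefix tree: take the shortest (then alphabetical) example prefix whose next move is undefined and point that move at state 0, else 1, else 2, ...; a target is out if some Accept/Reject pair would then sit in one state with the same input left (inseparable). If every existing state is out, open a new one.
a: 0a undefined. 0a->0: no, a/aa meet in 0. Open state 1: 0a->1.
b: 0b undefined. 0b->0: ok.
aa: 1a undefined. 1a->0: no, a/baaa meet in 1. 1a->1: no, a/aa meet in 1. Open state 2: 1a->2.
ab: 1b undefined. 1b->0: ok.
aaa: 2a undefined. 2a->0: no, a/aaaa meet in 1. 2a->1: no, a/baaa meet in 1. 2a->2: ok.
aab: 2b undefined. 2b->0: ok.
All examples now run through 3 states with every (state, symbol) defined. Accept strings end in {1}, Reject strings end in {0,2}; accept={1}.

states=3 start=0 accept={1} delta: 0a->1 0b->0 1a->2 1b->0 2a->2 2b->0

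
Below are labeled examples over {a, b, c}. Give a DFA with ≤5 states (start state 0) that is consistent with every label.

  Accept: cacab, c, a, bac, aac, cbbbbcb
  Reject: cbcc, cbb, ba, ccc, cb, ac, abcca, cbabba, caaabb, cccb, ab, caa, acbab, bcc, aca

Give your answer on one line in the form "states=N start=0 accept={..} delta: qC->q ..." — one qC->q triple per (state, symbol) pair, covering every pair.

Fold the examples into a partial DFA from state 0: repeatedly fix the first undefined (state, symbol) met by the shortest-then-alphabetical prefix, trying targets in increasing order and rejecting any under which an Accept and a Reject string meet in one state with the same remainder; add a state when all current targets are rejected. Accepting states are where Accept strings end.
a: 0a undefined. 0a->0: no, c/ac meet in 0 with "c" left. Open state 1: 0a->1.
b: 0b undefined. 0b->0: no, a/ba meet in 1. 0b->1: ok.
c: 0c undefined. 0c->0: no, c/ccc meet in 0. 0c->1: ok.
aa: 1a undefined. 1a->0: no, cacab/caa meet in 1. 1a->1: no, c/ba meet in 1. Open state 2: 1a->2.
ab: 1b undefined. 1b->0: no, c/cbb meet in 1. 1b->1: no, c/cbb meet in 1. 1b->2: ok.
ac: 1c undefined. 1c->0: no, c/ccc meet in 1. 1c->1: no, c/ccc meet in 1. 1c->2: no, bac/ccc meet in 2 with "c" left. Open state 3: 1c->3.
aac: 2c undefined. 2c->0: no, cacab/ba meet in 2. 2c->1: no, cacab/cbb meet in 2 with "b" left. 2c->2: no, bac/cbcc meet in 2. 2c->3: no, bac/ac meet in 3. Open state 4: 2c->4.
aca: 3a undefined. 3a->0: ok.
acb: 3b undefined. 3b->0: ok.
bcc: 3c undefined. 3c->0: no, c/cccb meet in 1. 3c->1: no, c/ccc meet in 1. 3c->2: ok.
caa: 2a undefined. 2a->0: ok.
cbb: 2b undefined. 2b->0: ok.
abcc: 4c undefined. 4c->0: no, c/abcca meet in 1. 4c->1: no, c/cbcc meet in 1. 4c->2: ok.
caca: 4a undefined. 4a->0: ok.
cbbbbcb: 4b undefined. 4b->0: no, cbbbbcb/cbb meet in 0. 4b->1: ok.
All examples now run through 5 states with every (state, symbol) defined. Accept strings end in {1,4}, Reject strings end in {0,2,3}; accept={1,4}.

states=5 start=0 accept={1,4} delta: 0a->1 0b->1 0c->1 1a->2 1b->2 1c->3 2a->0 2b->0 2c->4 3a->0 3b->0 3c->2 4a->0 4b->1 4c->2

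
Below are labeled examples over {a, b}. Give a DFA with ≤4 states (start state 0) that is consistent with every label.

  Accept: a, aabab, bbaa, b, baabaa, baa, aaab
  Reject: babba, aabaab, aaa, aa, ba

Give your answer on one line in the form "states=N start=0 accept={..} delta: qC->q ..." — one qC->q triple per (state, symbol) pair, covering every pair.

State merging on the prefix tree: take the shortest (then alphabetical) example prefix whose next move is undefined and point that move at state 0, else 1, else 2, ...; a target is out if some Accept/Reject pair would then sit in one state with the same input left (inseparable). If every existing state is out, open a new one.
a: 0a undefined. 0a->0: no, a/aaa meet in 0. Open state 1: 0a->1.
b: 0b undefined. 0b->0: no, a/ba meet in 1. 0b->1: no, baa/aaa meet in 1 with "aa" left. Open state 2: 0b->2.
aa: 1a undefined. 1a->0: no, a/aaa meet in 1. 1a->1: no, a/aaa meet in 1. 1a->2: no, b/aa meet in 2. Open state 3: 1a->3.
ba: 2a undefined. 2a->0: ok.
bb: 2b undefined. 2b->0: no, a/babba meet in 1. 2b->1: no, bbaa/aaa meet in 3 with "a" left. 2b->2: ok.
aaa: 3a undefined. 3a->0: ok.
aab: 3b undefined. 3b->0: ok.
baab: 1b undefined. 1b->0: no, aabab/babba meet in 0. 1b->1: no, baabaa/babba meet in 0. 1b->2: ok.
All examples now run through 4 states with every (state, symbol) defined. Accept strings end in {1,2}, Reject strings end in {0,3}; accept={1,2}.

states=4 start=0 accept={1,2} delta: 0a->1 0b->2 1a->3 1b->2 2a->0 2b->2 3a->0 3b->0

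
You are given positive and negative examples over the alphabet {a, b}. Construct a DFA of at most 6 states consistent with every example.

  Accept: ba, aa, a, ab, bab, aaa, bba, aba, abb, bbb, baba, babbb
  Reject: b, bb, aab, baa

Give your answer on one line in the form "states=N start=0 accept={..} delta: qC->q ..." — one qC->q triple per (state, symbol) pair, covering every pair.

Grow the machine one transition at a time. Run the examples from 0; the earliest place one falls off (shortest prefix, ties alphabetical) gets sent to the lowest-numbered state that keeps every Accept/Reject pair distinguishable — a pair clashes when both reach the same state with identical unread suffix — and to a fresh state only if none does.
a: 0a undefined. 0a->0: no, ab/b meet in 0 with "b" left. Open state 1: 0a->1.
b: 0b undefined. 0b->0: no, aa/baa meet in 1 with "a" left. 0b->1: no, a/b meet in 1. Open state 2: 0b->2.
aa: 1a undefined. 1a->0: ok.
ab: 1b undefined. 1b->0: no, abb/b meet in 2. 1b->1: ok.
ba: 2a undefined. 2a->0: no, a/baa meet in 1. 2a->1: no, aa/baa meet in 0. 2a->2: no, ba/b meet in 2. Open state 3: 2a->3.
bb: 2b undefined. 2b->0: no, aa/bb meet in 0. 2b->1: no, a/bb meet in 1. 2b->2: no, bbb/b meet in 2. 2b->3: no, ba/bb meet in 3. Open state 4: 2b->4.
baa: 3a undefined. 3a->0: no, aa/baa meet in 0. 3a->1: no, a/baa meet in 1. 3a->2: ok.
bab: 3b undefined. 3b->0: no, babbb/bb meet in 4. 3b->1: ok.
bba: 4a undefined. 4a->0: ok.
bbb: 4b undefined. 4b->0: ok.
All examples now run through 5 states with every (state, symbol) defined. Accept strings end in {0,1,3}, Reject strings end in {2,4}; accept={0,1,3}.

states=5 start=0 accept={0,1,3} delta: 0a->1 0b->2 1a->0 1b->1 2a->3 2b->4 3a->2 3b->1 4a->0 4b->0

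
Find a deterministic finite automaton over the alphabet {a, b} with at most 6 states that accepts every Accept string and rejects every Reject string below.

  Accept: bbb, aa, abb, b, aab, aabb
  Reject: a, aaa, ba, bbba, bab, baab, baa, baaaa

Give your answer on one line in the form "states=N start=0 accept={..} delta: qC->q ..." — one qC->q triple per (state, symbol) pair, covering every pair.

states=4 start=0 accept={0,2} delta: 0a->1 0b->2 1a->0 1b->0 2a->3 2b->0 3a->3 3b->1

Grow the machine one transition at a time. Run the examples from 0; the earliest place one falls off (shortest prefix, ties alphabetical) gets sent to the lowest-numbered state that keeps every Accept/Reject pair distinguishable — a pair clashes when both reach the same state with identical unread suffix — and to a fresh state only if none does.
a: 0a undefined. 0a->0: no, aa/a meet in 0. Open state 1: 0a->1.
b: 0b undefined. 0b->0: no, aa/baa meet in 1 with "a" left. 0b->1: no, aa/ba meet in 1 with "a" left. Open state 2: 0b->2.
aa: 1a undefined. 1a->0: ok.
ab: 1b undefined. 1b->0: ok.
ba: 2a undefined. 2a->0: no, aa/ba meet in 0. 2a->1: no, aa/bab meet in 0. 2a->2: no, abb/ba meet in 2. Open state 3: 2a->3.
bb: 2b undefined. 2b->0: ok.
baa: 3a undefined. 3a->0: no, bbb/baab meet in 2. 3a->1: no, aa/baab meet in 0. 3a->2: no, bbb/baa meet in 2. 3a->3: ok.
bab: 3b undefined. 3b->0: no, aa/bab meet in 0. 3b->1: ok.
All examples now run through 4 states with every (state, symbol) defined. Accept strings end in {0,2}, Reject strings end in {1,3}; accept={0,2}.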